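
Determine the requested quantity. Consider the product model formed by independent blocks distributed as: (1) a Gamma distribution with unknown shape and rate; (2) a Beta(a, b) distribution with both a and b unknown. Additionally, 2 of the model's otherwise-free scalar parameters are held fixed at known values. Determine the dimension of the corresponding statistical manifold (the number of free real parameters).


The dimension of a statistical manifold equals the number of free
(independent) real parameters of the model. For a product of independent
blocks the parameter counts add.
- Gamma (shape, rate): 2.
- Beta (a, b): 2.
Total = 2 + 2 = 4.
2 parameter(s) fixed at known values: 4 - 2 = 2.
Dimension = 2

2


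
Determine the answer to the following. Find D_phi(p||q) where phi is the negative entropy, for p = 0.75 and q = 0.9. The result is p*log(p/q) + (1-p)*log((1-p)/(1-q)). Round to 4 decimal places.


Bregman divergence with negative entropy generator:
D = p*log(p/q) + (1-p)*log((1-p)/(1-q)).
p = 0.75, q = 0.9.
p*log(p/q) = 0.75*log(0.75/0.9) = -0.136741.
(1-p)*log((1-p)/(1-q)) = 0.25*log(0.25/0.1) = 0.229073.
D = -0.136741 + 0.229073 = 0.0923

0.0923


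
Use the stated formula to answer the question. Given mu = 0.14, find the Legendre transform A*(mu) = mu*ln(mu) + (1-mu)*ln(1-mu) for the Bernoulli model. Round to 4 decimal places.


Legendre transform for Bernoulli:
A*(mu) = mu*log(mu) + (1-mu)*log(1-mu).
mu = 0.14, 1-mu = 0.86.
mu*log(mu) = 0.14*log(0.14) = -0.275256.
(1-mu)*log(1-mu) = 0.86*log(0.86) = -0.129708.
A* = -0.275256 + -0.129708 = -0.4050

-0.4050


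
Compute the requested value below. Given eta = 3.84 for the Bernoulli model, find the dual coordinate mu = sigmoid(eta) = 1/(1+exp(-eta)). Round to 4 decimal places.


Dual coordinate (expectation parameter) for Bernoulli:
mu = 1/(1+exp(-eta)).
eta = 3.84.
exp(-eta) = exp(-3.84) = 0.021494.
mu = 1/(1+0.021494) = 0.9790

0.9790


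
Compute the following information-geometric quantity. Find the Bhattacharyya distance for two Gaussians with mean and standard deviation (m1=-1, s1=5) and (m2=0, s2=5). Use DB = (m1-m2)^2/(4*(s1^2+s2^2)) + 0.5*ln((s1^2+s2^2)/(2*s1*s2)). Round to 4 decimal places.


Bhattacharyya distance between two Gaussians:
DB = (m1-m2)^2/(4*(s1^2+s2^2)) + (1/2)*ln((s1^2+s2^2)/(2*s1*s2)).
(m1-m2)^2 = (-1)^2 = 1.
s1^2+s2^2 = 25 + 25 = 50.
term1 = 1/200 = 0.005.
term2 = 0.5*ln(50/50.0) = 0.0.
DB = 0.005 + 0.0 = 0.0050

0.0050


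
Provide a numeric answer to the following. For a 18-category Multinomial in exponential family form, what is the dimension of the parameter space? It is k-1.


Exponential family dimension calculation:
For Multinomial with k=18 categories, dim = k-1 = 17.

17


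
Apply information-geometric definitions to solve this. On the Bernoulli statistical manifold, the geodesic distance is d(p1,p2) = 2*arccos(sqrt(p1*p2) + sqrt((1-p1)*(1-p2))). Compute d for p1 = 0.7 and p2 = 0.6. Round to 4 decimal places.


Geodesic distance on Bernoulli manifold:
d(p1,p2) = 2*arccos(sqrt(p1*p2) + sqrt((1-p1)*(1-p2))).
sqrt(p1*p2) = sqrt(0.7*0.6) = 0.648074.
sqrt((1-p1)*(1-p2)) = sqrt(0.3*0.4) = 0.34641.
arg = 0.648074 + 0.34641 = 0.994484.
d = 2*arccos(0.994484) = 0.2102

0.2102


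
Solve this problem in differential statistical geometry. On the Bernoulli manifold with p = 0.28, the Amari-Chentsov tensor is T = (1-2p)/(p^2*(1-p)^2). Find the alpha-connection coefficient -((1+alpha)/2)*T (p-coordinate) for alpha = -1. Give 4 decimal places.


Skewness (Amari-Chentsov) tensor: T = (1-2p)/(p^2*(1-p)^2).
p = 0.28, 1-2p = 0.44, p^2 = 0.0784, (1-p)^2 = 0.5184.
T = 0.44/(0.0784 * 0.5184) = 10.82609.
In the p-coordinate, Gamma^(alpha) = Gamma^(0) - (alpha/2)*T with Gamma^(0) = (1/2)*g'(p) = -T/2,
so Gamma^(alpha) = -((1+alpha)/2)*T.
alpha = -1, -(1+alpha)/2 = 0.0.
Gamma = 0.0 * 10.82609 = 0.0000

0.0000


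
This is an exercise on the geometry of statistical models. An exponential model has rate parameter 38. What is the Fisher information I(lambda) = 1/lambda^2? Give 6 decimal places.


Fisher information for exponential: I(lambda) = 1/lambda^2.
lambda = 38, lambda^2 = 1444.
I = 1/1444 = 0.000693

0.000693


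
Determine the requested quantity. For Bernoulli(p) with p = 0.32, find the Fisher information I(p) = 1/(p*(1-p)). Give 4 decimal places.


For Bernoulli(p), Fisher information is I(p) = 1/(p*(1-p)).
p = 0.32, 1-p = 0.68.
p*(1-p) = 0.2176.
I(p) = 1/0.2176 = 4.5956

4.5956


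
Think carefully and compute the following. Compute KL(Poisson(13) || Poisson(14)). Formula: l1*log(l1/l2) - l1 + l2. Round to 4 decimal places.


KL divergence for Poisson:
KL = l1*log(l1/l2) - l1 + l2.
l1 = 13, l2 = 14.
log(13/14) = -0.074108.
l1*log(l1/l2) = 13 * -0.074108 = -0.963404.
KL = -0.963404 - 13 + 14 = 0.0366

0.0366


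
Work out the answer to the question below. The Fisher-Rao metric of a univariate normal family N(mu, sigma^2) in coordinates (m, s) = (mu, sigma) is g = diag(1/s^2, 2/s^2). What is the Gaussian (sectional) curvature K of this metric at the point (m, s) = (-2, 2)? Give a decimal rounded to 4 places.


The metric has the form g = (A dm^2 + B ds^2)/s^2 with A = 1, B = 2.
Substitute u = sqrt(A/B)*m: g = B*(du^2 + ds^2)/s^2, i.e. B times the
Poincare upper half-plane metric, which has constant Gaussian curvature -1.
Scaling a 2D metric by a constant c divides the Gaussian curvature by c,
so K = -1/B = -1/(2) = -0.5000 everywhere (the point (m, s) = (-2, 2) is irrelevant:
the curvature is constant).
The requested Gaussian curvature is K = -0.5000.

-0.5000


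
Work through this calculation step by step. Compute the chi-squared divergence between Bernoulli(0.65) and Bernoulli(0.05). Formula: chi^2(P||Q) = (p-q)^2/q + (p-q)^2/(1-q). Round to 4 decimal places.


Chi-squared divergence between Bernoulli distributions:
chi^2 = (p-q)^2/q + (p-q)^2/(1-q).
p = 0.65, q = 0.05, p-q = 0.6.
(p-q)^2 = 0.36.
term1 = 0.36/0.05 = 7.2.
term2 = 0.36/0.95 = 0.378947.
chi^2 = 7.2 + 0.378947 = 7.5789

7.5789


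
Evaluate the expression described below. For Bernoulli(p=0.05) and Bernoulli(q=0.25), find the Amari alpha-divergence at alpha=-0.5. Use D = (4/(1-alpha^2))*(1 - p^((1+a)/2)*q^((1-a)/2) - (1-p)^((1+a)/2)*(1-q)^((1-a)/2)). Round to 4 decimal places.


Amari alpha-divergence:
D = (4/(1-alpha^2))*(1 - p^((1+a)/2)*q^((1-a)/2) - (1-p)^((1+a)/2)*(1-q)^((1-a)/2)).
alpha = -0.5, p = 0.05, q = 0.25.
e1 = (1+alpha)/2 = 0.25, e2 = (1-alpha)/2 = 0.75.
t1 = p^e1 * q^e2 = 0.05^0.25 * 0.25^0.75 = 0.167185.
t2 = (1-p)^e1 * (1-q)^e2 = 0.95^0.25 * 0.75^0.75 = 0.795659.
4/(1-alpha^2) = 5.333333.
D = 5.333333*(1 - 0.167185 - 0.795659) = 0.1982

0.1982


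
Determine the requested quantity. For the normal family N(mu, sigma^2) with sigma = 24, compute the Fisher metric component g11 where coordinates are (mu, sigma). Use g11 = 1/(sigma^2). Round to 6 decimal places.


For the 2-parameter normal family, the Fisher metric has:
  g11 = 1/sigma^2, g22 = 2/sigma^2.
sigma = 24, sigma^2 = 576.
g11 = 0.001736

0.001736


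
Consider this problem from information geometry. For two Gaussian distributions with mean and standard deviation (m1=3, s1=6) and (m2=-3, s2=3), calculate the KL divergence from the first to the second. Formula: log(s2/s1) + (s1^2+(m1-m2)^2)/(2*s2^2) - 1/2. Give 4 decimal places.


KL divergence between normal distributions:
KL = log(s2/s1) + (s1^2 + (m1-m2)^2)/(2*s2^2) - 1/2.
log(3/6) = -0.693147.
(6^2 + (3--3)^2)/(2*3^2) = (36 + 36)/18 = 4.0.
KL = -0.693147 + 4.0 - 0.5 = 2.8069

2.8069


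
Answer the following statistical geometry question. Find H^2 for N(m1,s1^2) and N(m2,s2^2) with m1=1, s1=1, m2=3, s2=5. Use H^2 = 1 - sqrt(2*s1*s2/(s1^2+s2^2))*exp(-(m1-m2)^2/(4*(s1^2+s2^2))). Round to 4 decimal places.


Squared Hellinger distance for Gaussians:
H^2 = 1 - sqrt(2*s1*s2/(s1^2+s2^2)) * exp(-(m1-m2)^2/(4*(s1^2+s2^2))).
s1^2 = 1, s2^2 = 25, s1^2+s2^2 = 26.
sqrt(2*1*5/(26)) = 0.620174.
(m1-m2)^2 = (-2)^2 = 4.
exp(-4/(4*26)) = exp(-0.038462) = 0.962269.
H^2 = 1 - 0.620174*0.962269 = 0.4032

0.4032


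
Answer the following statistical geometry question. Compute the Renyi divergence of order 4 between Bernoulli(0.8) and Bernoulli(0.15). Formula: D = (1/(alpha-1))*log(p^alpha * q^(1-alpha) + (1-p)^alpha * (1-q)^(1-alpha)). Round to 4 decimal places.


Renyi divergence of order alpha between Bernoulli distributions:
D = (1/(alpha-1))*log(p^alpha * q^(1-alpha) + (1-p)^alpha * (1-q)^(1-alpha)).
alpha = 4, p = 0.8, q = 0.15.
p^alpha * q^(1-alpha) = 0.8^4 * 0.15^-3 = 121.362963.
(1-p)^alpha * (1-q)^(1-alpha) = 0.2^4 * 0.85^-3 = 0.002605.
sum = 121.362963 + 0.002605 = 121.365568.
D = (1/3)*log(121.365568) = 1.5996

1.5996


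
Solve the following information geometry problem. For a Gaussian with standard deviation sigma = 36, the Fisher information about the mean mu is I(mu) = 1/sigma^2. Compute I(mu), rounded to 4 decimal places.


The Fisher information for the mean of a normal distribution is I(mu) = 1/sigma^2.
sigma = 36, so sigma^2 = 1296.
I(mu) = 1/1296 = 0.0008

0.0008


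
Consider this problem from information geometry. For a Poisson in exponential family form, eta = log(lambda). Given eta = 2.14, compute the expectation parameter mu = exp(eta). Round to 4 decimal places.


Expectation parameter for Poisson exponential family:
mu = exp(eta).
eta = 2.14.
mu = exp(2.14) = 8.4994

8.4994


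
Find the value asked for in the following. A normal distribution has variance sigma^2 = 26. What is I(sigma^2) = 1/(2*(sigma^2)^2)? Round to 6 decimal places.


Fisher information for variance: I(sigma^2) = 1/(2*sigma^4).
sigma^2 = 26, so sigma^4 = 676.
I = 1/(2*676) = 1/1352 = 0.000740

0.000740


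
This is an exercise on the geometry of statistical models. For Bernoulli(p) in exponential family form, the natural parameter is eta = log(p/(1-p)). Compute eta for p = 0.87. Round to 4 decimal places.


Natural parameter for Bernoulli: eta = log(p/(1-p)).
p = 0.87, 1-p = 0.13.
p/(1-p) = 6.692308.
eta = log(6.692308) = 1.9010

1.9010


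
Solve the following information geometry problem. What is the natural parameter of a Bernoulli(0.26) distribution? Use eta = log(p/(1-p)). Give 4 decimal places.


Natural parameter for Bernoulli: eta = log(p/(1-p)).
p = 0.26, 1-p = 0.74.
p/(1-p) = 0.351351.
eta = log(0.351351) = -1.0460

-1.0460


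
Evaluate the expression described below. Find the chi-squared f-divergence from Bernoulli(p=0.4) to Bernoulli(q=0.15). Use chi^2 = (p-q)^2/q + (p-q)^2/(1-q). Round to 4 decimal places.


Chi-squared divergence between Bernoulli distributions:
chi^2 = (p-q)^2/q + (p-q)^2/(1-q).
p = 0.4, q = 0.15, p-q = 0.25.
(p-q)^2 = 0.0625.
term1 = 0.0625/0.15 = 0.416667.
term2 = 0.0625/0.85 = 0.073529.
chi^2 = 0.416667 + 0.073529 = 0.4902

0.4902


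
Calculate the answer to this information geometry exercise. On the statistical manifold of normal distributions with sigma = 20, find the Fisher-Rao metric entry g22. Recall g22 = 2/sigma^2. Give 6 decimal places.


For the 2-parameter normal family, the Fisher metric has:
  g11 = 1/sigma^2, g22 = 2/sigma^2.
sigma = 20, sigma^2 = 400.
g22 = 0.005000

0.005000


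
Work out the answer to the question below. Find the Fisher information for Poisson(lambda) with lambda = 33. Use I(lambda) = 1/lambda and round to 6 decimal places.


Fisher information for Poisson: I(lambda) = 1/lambda.
lambda = 33.
I(lambda) = 1/33 = 0.030303

0.030303


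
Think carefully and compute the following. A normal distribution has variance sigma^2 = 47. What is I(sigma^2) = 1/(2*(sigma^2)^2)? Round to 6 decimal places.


Fisher information for variance: I(sigma^2) = 1/(2*sigma^4).
sigma^2 = 47, so sigma^4 = 2209.
I = 1/(2*2209) = 1/4418 = 0.000226

0.000226


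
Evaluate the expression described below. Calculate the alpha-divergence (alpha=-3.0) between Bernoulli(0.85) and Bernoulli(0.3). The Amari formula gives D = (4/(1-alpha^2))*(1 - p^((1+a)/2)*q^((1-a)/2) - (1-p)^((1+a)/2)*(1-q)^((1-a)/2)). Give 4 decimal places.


Amari alpha-divergence:
D = (4/(1-alpha^2))*(1 - p^((1+a)/2)*q^((1-a)/2) - (1-p)^((1+a)/2)*(1-q)^((1-a)/2)).
alpha = -3.0, p = 0.85, q = 0.3.
e1 = (1+alpha)/2 = -1.0, e2 = (1-alpha)/2 = 2.0.
t1 = p^e1 * q^e2 = 0.85^-1.0 * 0.3^2.0 = 0.105882.
t2 = (1-p)^e1 * (1-q)^e2 = 0.15^-1.0 * 0.7^2.0 = 3.266667.
4/(1-alpha^2) = -0.5.
D = -0.5*(1 - 0.105882 - 3.266667) = 1.1863

1.1863


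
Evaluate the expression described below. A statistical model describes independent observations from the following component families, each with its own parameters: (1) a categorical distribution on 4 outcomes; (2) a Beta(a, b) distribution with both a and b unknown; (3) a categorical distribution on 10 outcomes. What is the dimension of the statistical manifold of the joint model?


The dimension of a statistical manifold equals the number of free
(independent) real parameters of the model. For a product of independent
blocks the parameter counts add.
- categorical on 4 outcomes (probabilities sum to 1): 4-1 = 3.
- Beta (a, b): 2.
- categorical on 10 outcomes (probabilities sum to 1): 10-1 = 9.
Total = 3 + 2 + 9 = 14.
Dimension = 14

14


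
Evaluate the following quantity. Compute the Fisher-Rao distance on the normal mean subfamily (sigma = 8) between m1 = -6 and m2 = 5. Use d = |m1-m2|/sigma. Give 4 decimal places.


On the fixed-variance normal subfamily, geodesic distance = |m1-m2|/sigma.
|-6 - 5| = 11.
sigma = 8.
d = 11/8 = 1.3750

1.3750


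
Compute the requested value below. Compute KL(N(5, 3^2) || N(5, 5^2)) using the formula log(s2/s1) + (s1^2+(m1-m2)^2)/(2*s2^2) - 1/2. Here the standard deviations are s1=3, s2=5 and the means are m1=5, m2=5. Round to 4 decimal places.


KL divergence between normal distributions:
KL = log(s2/s1) + (s1^2 + (m1-m2)^2)/(2*s2^2) - 1/2.
log(5/3) = 0.510826.
(3^2 + (5-5)^2)/(2*5^2) = (9 + 0)/50 = 0.18.
KL = 0.510826 + 0.18 - 0.5 = 0.1908

0.1908


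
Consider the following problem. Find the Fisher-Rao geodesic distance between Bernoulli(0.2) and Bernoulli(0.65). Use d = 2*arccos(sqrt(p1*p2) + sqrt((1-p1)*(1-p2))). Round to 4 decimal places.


Geodesic distance on Bernoulli manifold:
d(p1,p2) = 2*arccos(sqrt(p1*p2) + sqrt((1-p1)*(1-p2))).
sqrt(p1*p2) = sqrt(0.2*0.65) = 0.360555.
sqrt((1-p1)*(1-p2)) = sqrt(0.8*0.35) = 0.52915.
arg = 0.360555 + 0.52915 = 0.889705.
d = 2*arccos(0.889705) = 0.9482

0.9482


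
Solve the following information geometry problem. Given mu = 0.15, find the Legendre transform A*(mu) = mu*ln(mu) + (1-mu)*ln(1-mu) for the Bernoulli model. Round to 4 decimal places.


Legendre transform for Bernoulli:
A*(mu) = mu*log(mu) + (1-mu)*log(1-mu).
mu = 0.15, 1-mu = 0.85.
mu*log(mu) = 0.15*log(0.15) = -0.284568.
(1-mu)*log(1-mu) = 0.85*log(0.85) = -0.138141.
A* = -0.284568 + -0.138141 = -0.4227

-0.4227


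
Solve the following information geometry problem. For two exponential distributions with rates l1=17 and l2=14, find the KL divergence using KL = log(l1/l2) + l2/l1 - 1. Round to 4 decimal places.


KL divergence for exponential family:
KL = log(l1/l2) + l2/l1 - 1.
log(17/14) = 0.194156.
14/17 = 0.823529.
KL = 0.194156 + 0.823529 - 1 = 0.0177

0.0177


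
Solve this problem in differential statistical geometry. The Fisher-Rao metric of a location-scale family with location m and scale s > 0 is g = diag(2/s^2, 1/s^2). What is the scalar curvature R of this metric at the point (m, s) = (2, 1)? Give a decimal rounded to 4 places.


The metric has the form g = (A dm^2 + B ds^2)/s^2 with A = 2, B = 1.
Substitute u = sqrt(A/B)*m: g = B*(du^2 + ds^2)/s^2, i.e. B times the
Poincare upper half-plane metric, which has constant Gaussian curvature -1.
Scaling a 2D metric by a constant c divides the Gaussian curvature by c,
so K = -1/B = -1/(1) = -1.0000 everywhere (the point (m, s) = (2, 1) is irrelevant:
the curvature is constant).
Scalar curvature in dimension 2: R = 2K = -2/(1) = -2.0000.

-2.0000


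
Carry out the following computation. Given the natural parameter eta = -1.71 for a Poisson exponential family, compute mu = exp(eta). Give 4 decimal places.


Expectation parameter for Poisson exponential family:
mu = exp(eta).
eta = -1.71.
mu = exp(-1.71) = 0.1809

0.1809


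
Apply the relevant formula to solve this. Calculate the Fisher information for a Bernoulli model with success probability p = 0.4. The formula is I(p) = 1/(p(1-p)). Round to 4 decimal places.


For Bernoulli(p), Fisher information is I(p) = 1/(p*(1-p)).
p = 0.4, 1-p = 0.6.
p*(1-p) = 0.24.
I(p) = 1/0.24 = 4.1667

4.1667


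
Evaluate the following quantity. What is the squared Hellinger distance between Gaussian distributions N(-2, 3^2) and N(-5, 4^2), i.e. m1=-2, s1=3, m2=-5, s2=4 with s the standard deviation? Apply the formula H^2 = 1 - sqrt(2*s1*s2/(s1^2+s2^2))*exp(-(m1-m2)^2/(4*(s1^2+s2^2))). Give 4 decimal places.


Squared Hellinger distance for Gaussians:
H^2 = 1 - sqrt(2*s1*s2/(s1^2+s2^2)) * exp(-(m1-m2)^2/(4*(s1^2+s2^2))).
s1^2 = 9, s2^2 = 16, s1^2+s2^2 = 25.
sqrt(2*3*4/(25)) = 0.979796.
(m1-m2)^2 = (3)^2 = 9.
exp(-9/(4*25)) = exp(-0.09) = 0.913931.
H^2 = 1 - 0.979796*0.913931 = 0.1045

0.1045


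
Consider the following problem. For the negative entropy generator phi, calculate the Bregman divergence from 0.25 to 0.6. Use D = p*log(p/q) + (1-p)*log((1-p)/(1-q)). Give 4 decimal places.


Bregman divergence with negative entropy generator:
D = p*log(p/q) + (1-p)*log((1-p)/(1-q)).
p = 0.25, q = 0.6.
p*log(p/q) = 0.25*log(0.25/0.6) = -0.218867.
(1-p)*log((1-p)/(1-q)) = 0.75*log(0.75/0.4) = 0.471456.
D = -0.218867 + 0.471456 = 0.2526

0.2526


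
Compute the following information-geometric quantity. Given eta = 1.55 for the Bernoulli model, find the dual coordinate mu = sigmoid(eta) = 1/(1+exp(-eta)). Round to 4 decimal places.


Dual coordinate (expectation parameter) for Bernoulli:
mu = 1/(1+exp(-eta)).
eta = 1.55.
exp(-eta) = exp(-1.55) = 0.212248.
mu = 1/(1+0.212248) = 0.8249

0.8249


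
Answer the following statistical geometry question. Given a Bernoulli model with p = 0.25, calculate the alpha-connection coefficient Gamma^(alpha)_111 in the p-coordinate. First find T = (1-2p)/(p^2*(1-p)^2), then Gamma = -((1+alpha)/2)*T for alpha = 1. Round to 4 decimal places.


Skewness (Amari-Chentsov) tensor: T = (1-2p)/(p^2*(1-p)^2).
p = 0.25, 1-2p = 0.5, p^2 = 0.0625, (1-p)^2 = 0.5625.
T = 0.5/(0.0625 * 0.5625) = 14.222222.
In the p-coordinate, Gamma^(alpha) = Gamma^(0) - (alpha/2)*T with Gamma^(0) = (1/2)*g'(p) = -T/2,
so Gamma^(alpha) = -((1+alpha)/2)*T.
alpha = 1, -(1+alpha)/2 = -1.0.
Gamma = -1.0 * 14.222222 = -14.2222

-14.2222


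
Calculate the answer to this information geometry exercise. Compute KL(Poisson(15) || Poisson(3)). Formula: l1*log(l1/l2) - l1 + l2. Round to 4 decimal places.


KL divergence for Poisson:
KL = l1*log(l1/l2) - l1 + l2.
l1 = 15, l2 = 3.
log(15/3) = 1.609438.
l1*log(l1/l2) = 15 * 1.609438 = 24.141569.
KL = 24.141569 - 15 + 3 = 12.1416

12.1416


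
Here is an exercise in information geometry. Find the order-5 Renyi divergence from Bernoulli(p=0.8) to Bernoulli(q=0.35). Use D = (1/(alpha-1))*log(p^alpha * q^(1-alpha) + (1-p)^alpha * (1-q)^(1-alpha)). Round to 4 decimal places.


Renyi divergence of order alpha between Bernoulli distributions:
D = (1/(alpha-1))*log(p^alpha * q^(1-alpha) + (1-p)^alpha * (1-q)^(1-alpha)).
alpha = 5, p = 0.8, q = 0.35.
p^alpha * q^(1-alpha) = 0.8^5 * 0.35^-4 = 21.836235.
(1-p)^alpha * (1-q)^(1-alpha) = 0.2^5 * 0.65^-4 = 0.001793.
sum = 21.836235 + 0.001793 = 21.838028.
D = (1/4)*log(21.838028) = 0.7709

0.7709


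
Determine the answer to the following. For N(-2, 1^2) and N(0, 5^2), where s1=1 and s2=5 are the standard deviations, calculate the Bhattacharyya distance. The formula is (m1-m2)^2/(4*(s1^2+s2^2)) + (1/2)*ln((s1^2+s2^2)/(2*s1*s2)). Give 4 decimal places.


Bhattacharyya distance between two Gaussians:
DB = (m1-m2)^2/(4*(s1^2+s2^2)) + (1/2)*ln((s1^2+s2^2)/(2*s1*s2)).
(m1-m2)^2 = (-2)^2 = 4.
s1^2+s2^2 = 1 + 25 = 26.
term1 = 4/104 = 0.038462.
term2 = 0.5*ln(26/10.0) = 0.477756.
DB = 0.038462 + 0.477756 = 0.5162

0.5162


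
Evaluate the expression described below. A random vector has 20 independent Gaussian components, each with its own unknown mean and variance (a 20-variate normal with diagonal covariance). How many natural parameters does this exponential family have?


Exponential family dimension calculation:
Each univariate normal has two natural parameters (mu/sigma^2 and -1/(2 sigma^2)).
With 20 independent components, dim = 2 * 20 = 40.

40


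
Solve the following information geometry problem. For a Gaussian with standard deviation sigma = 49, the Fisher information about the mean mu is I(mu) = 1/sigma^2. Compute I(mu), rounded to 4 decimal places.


The Fisher information for the mean of a normal distribution is I(mu) = 1/sigma^2.
sigma = 49, so sigma^2 = 2401.
I(mu) = 1/2401 = 0.0004

0.0004


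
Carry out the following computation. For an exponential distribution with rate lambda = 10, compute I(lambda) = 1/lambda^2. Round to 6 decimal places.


Fisher information for exponential: I(lambda) = 1/lambda^2.
lambda = 10, lambda^2 = 100.
I = 1/100 = 0.010000

0.010000


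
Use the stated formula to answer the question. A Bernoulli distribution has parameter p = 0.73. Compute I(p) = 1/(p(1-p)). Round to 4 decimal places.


For Bernoulli(p), Fisher information is I(p) = 1/(p*(1-p)).
p = 0.73, 1-p = 0.27.
p*(1-p) = 0.1971.
I(p) = 1/0.1971 = 5.0736

5.0736


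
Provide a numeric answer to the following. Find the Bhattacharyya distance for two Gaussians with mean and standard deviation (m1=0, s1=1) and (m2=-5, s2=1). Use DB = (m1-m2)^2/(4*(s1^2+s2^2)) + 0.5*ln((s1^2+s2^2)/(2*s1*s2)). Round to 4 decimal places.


Bhattacharyya distance between two Gaussians:
DB = (m1-m2)^2/(4*(s1^2+s2^2)) + (1/2)*ln((s1^2+s2^2)/(2*s1*s2)).
(m1-m2)^2 = (5)^2 = 25.
s1^2+s2^2 = 1 + 1 = 2.
term1 = 25/8 = 3.125.
term2 = 0.5*ln(2/2.0) = 0.0.
DB = 3.125 + 0.0 = 3.1250

3.1250


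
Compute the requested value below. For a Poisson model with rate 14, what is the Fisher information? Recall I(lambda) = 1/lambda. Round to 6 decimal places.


Fisher information for Poisson: I(lambda) = 1/lambda.
lambda = 14.
I(lambda) = 1/14 = 0.071429

0.071429


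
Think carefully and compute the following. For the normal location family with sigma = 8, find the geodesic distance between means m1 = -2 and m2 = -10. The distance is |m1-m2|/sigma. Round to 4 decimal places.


On the fixed-variance normal subfamily, geodesic distance = |m1-m2|/sigma.
|-2 - -10| = 8.
sigma = 8.
d = 8/8 = 1.0000

1.0000


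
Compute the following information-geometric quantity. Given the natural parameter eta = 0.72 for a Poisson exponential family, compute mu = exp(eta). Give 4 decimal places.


Expectation parameter for Poisson exponential family:
mu = exp(eta).
eta = 0.72.
mu = exp(0.72) = 2.0544

2.0544


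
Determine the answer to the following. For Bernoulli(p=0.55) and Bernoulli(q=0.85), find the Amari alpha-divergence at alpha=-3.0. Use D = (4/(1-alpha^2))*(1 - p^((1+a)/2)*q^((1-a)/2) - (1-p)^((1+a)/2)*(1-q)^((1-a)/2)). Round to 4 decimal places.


Amari alpha-divergence:
D = (4/(1-alpha^2))*(1 - p^((1+a)/2)*q^((1-a)/2) - (1-p)^((1+a)/2)*(1-q)^((1-a)/2)).
alpha = -3.0, p = 0.55, q = 0.85.
e1 = (1+alpha)/2 = -1.0, e2 = (1-alpha)/2 = 2.0.
t1 = p^e1 * q^e2 = 0.55^-1.0 * 0.85^2.0 = 1.313636.
t2 = (1-p)^e1 * (1-q)^e2 = 0.45^-1.0 * 0.15^2.0 = 0.05.
4/(1-alpha^2) = -0.5.
D = -0.5*(1 - 1.313636 - 0.05) = 0.1818

0.1818


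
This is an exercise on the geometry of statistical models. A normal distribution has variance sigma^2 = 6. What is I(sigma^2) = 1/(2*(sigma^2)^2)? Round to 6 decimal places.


Fisher information for variance: I(sigma^2) = 1/(2*sigma^4).
sigma^2 = 6, so sigma^4 = 36.
I = 1/(2*36) = 1/72 = 0.013889

0.013889


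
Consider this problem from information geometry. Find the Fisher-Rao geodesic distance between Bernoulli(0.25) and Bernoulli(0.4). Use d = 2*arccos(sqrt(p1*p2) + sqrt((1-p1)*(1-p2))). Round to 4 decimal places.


Geodesic distance on Bernoulli manifold:
d(p1,p2) = 2*arccos(sqrt(p1*p2) + sqrt((1-p1)*(1-p2))).
sqrt(p1*p2) = sqrt(0.25*0.4) = 0.316228.
sqrt((1-p1)*(1-p2)) = sqrt(0.75*0.6) = 0.67082.
arg = 0.316228 + 0.67082 = 0.987048.
d = 2*arccos(0.987048) = 0.3222

0.3222


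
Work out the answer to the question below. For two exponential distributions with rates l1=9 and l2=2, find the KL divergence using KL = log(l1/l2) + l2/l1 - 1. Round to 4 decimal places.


KL divergence for exponential family:
KL = log(l1/l2) + l2/l1 - 1.
log(9/2) = 1.504077.
2/9 = 0.222222.
KL = 1.504077 + 0.222222 - 1 = 0.7263

0.7263


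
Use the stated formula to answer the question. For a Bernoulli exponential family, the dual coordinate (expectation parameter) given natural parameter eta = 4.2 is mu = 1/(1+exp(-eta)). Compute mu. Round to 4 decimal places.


Dual coordinate (expectation parameter) for Bernoulli:
mu = 1/(1+exp(-eta)).
eta = 4.2.
exp(-eta) = exp(-4.2) = 0.014996.
mu = 1/(1+0.014996) = 0.9852

0.9852


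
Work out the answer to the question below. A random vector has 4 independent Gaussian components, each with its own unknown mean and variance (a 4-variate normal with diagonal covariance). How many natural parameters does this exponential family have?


Exponential family dimension calculation:
Each univariate normal has two natural parameters (mu/sigma^2 and -1/(2 sigma^2)).
With 4 independent components, dim = 2 * 4 = 8.

8


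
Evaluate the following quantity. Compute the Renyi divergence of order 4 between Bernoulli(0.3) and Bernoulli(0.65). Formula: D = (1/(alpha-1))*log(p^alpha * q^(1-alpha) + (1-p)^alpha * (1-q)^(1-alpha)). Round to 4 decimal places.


Renyi divergence of order alpha between Bernoulli distributions:
D = (1/(alpha-1))*log(p^alpha * q^(1-alpha) + (1-p)^alpha * (1-q)^(1-alpha)).
alpha = 4, p = 0.3, q = 0.65.
p^alpha * q^(1-alpha) = 0.3^4 * 0.65^-3 = 0.029495.
(1-p)^alpha * (1-q)^(1-alpha) = 0.7^4 * 0.35^-3 = 5.6.
sum = 0.029495 + 5.6 = 5.629495.
D = (1/3)*log(5.629495) = 0.5760

0.5760


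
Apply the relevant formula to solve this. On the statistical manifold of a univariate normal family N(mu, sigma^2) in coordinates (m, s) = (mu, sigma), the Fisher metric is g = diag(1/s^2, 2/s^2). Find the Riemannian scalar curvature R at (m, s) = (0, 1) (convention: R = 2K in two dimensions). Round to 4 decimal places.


The metric has the form g = (A dm^2 + B ds^2)/s^2 with A = 1, B = 2.
Substitute u = sqrt(A/B)*m: g = B*(du^2 + ds^2)/s^2, i.e. B times the
Poincare upper half-plane metric, which has constant Gaussian curvature -1.
Scaling a 2D metric by a constant c divides the Gaussian curvature by c,
so K = -1/B = -1/(2) = -0.5000 everywhere (the point (m, s) = (0, 1) is irrelevant:
the curvature is constant).
Scalar curvature in dimension 2: R = 2K = -2/(2) = -1.0000.

-1.0000


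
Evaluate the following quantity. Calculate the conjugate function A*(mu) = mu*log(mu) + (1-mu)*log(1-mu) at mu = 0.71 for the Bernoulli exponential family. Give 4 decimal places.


Legendre transform for Bernoulli:
A*(mu) = mu*log(mu) + (1-mu)*log(1-mu).
mu = 0.71, 1-mu = 0.29.
mu*log(mu) = 0.71*log(0.71) = -0.243168.
(1-mu)*log(1-mu) = 0.29*log(0.29) = -0.358984.
A* = -0.243168 + -0.358984 = -0.6022

-0.6022


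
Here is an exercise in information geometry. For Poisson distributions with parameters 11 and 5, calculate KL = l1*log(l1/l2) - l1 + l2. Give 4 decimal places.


KL divergence for Poisson:
KL = l1*log(l1/l2) - l1 + l2.
l1 = 11, l2 = 5.
log(11/5) = 0.788457.
l1*log(l1/l2) = 11 * 0.788457 = 8.673031.
KL = 8.673031 - 11 + 5 = 2.6730

2.6730


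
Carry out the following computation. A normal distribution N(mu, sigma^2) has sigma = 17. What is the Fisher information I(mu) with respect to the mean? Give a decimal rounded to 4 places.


The Fisher information for the mean of a normal distribution is I(mu) = 1/sigma^2.
sigma = 17, so sigma^2 = 289.
I(mu) = 1/289 = 0.0035

0.0035


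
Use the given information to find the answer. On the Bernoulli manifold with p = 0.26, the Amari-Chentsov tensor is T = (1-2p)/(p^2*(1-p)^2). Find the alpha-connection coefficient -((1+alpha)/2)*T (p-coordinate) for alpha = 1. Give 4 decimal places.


Skewness (Amari-Chentsov) tensor: T = (1-2p)/(p^2*(1-p)^2).
p = 0.26, 1-2p = 0.48, p^2 = 0.0676, (1-p)^2 = 0.5476.
T = 0.48/(0.0676 * 0.5476) = 12.966749.
In the p-coordinate, Gamma^(alpha) = Gamma^(0) - (alpha/2)*T with Gamma^(0) = (1/2)*g'(p) = -T/2,
so Gamma^(alpha) = -((1+alpha)/2)*T.
alpha = 1, -(1+alpha)/2 = -1.0.
Gamma = -1.0 * 12.966749 = -12.9667

-12.9667


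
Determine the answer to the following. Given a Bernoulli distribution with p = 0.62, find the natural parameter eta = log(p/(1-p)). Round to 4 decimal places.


Natural parameter for Bernoulli: eta = log(p/(1-p)).
p = 0.62, 1-p = 0.38.
p/(1-p) = 1.631579.
eta = log(1.631579) = 0.4895

0.4895


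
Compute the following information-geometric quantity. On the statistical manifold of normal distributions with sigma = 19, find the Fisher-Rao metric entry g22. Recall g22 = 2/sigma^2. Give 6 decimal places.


For the 2-parameter normal family, the Fisher metric has:
  g11 = 1/sigma^2, g22 = 2/sigma^2.
sigma = 19, sigma^2 = 361.
g22 = 0.005540

0.005540


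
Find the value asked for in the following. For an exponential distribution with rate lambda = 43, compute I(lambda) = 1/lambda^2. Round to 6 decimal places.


Fisher information for exponential: I(lambda) = 1/lambda^2.
lambda = 43, lambda^2 = 1849.
I = 1/1849 = 0.000541

0.000541


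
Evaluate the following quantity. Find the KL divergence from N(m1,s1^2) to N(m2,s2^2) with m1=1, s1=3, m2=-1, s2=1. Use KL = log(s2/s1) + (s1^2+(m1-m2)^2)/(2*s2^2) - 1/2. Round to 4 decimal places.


KL divergence between normal distributions:
KL = log(s2/s1) + (s1^2 + (m1-m2)^2)/(2*s2^2) - 1/2.
log(1/3) = -1.098612.
(3^2 + (1--1)^2)/(2*1^2) = (9 + 4)/2 = 6.5.
KL = -1.098612 + 6.5 - 0.5 = 4.9014

4.9014


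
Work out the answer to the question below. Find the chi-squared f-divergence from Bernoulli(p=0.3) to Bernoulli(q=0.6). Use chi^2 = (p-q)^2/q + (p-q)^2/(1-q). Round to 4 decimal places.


Chi-squared divergence between Bernoulli distributions:
chi^2 = (p-q)^2/q + (p-q)^2/(1-q).
p = 0.3, q = 0.6, p-q = -0.3.
(p-q)^2 = 0.09.
term1 = 0.09/0.6 = 0.15.
term2 = 0.09/0.4 = 0.225.
chi^2 = 0.15 + 0.225 = 0.3750

0.3750


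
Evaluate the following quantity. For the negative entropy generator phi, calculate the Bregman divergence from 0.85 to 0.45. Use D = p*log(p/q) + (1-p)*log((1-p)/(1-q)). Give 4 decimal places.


Bregman divergence with negative entropy generator:
D = p*log(p/q) + (1-p)*log((1-p)/(1-q)).
p = 0.85, q = 0.45.
p*log(p/q) = 0.85*log(0.85/0.45) = 0.54059.
(1-p)*log((1-p)/(1-q)) = 0.15*log(0.15/0.55) = -0.194892.
D = 0.54059 + -0.194892 = 0.3457

0.3457


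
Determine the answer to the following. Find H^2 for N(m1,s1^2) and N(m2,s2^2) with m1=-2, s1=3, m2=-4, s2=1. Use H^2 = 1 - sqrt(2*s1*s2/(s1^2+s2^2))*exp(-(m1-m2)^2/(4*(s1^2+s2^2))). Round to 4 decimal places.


Squared Hellinger distance for Gaussians:
H^2 = 1 - sqrt(2*s1*s2/(s1^2+s2^2)) * exp(-(m1-m2)^2/(4*(s1^2+s2^2))).
s1^2 = 9, s2^2 = 1, s1^2+s2^2 = 10.
sqrt(2*3*1/(10)) = 0.774597.
(m1-m2)^2 = (2)^2 = 4.
exp(-4/(4*10)) = exp(-0.1) = 0.904837.
H^2 = 1 - 0.774597*0.904837 = 0.2991

0.2991


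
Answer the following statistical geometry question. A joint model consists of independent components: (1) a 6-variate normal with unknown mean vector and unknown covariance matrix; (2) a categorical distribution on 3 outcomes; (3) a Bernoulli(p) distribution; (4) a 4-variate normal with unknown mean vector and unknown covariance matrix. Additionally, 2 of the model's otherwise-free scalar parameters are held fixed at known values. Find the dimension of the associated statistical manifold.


The dimension of a statistical manifold equals the number of free
(independent) real parameters of the model. For a product of independent
blocks the parameter counts add.
- 6-variate normal: 6 (mean) + 6*7/2 = 21 (symmetric covariance) = 27.
- categorical on 3 outcomes (probabilities sum to 1): 3-1 = 2.
- Bernoulli (p): 1.
- 4-variate normal: 4 (mean) + 4*5/2 = 10 (symmetric covariance) = 14.
Total = 27 + 2 + 1 + 14 = 44.
2 parameter(s) fixed at known values: 44 - 2 = 42.
Dimension = 42

42


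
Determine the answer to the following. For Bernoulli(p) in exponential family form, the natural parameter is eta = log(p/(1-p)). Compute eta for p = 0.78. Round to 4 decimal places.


Natural parameter for Bernoulli: eta = log(p/(1-p)).
p = 0.78, 1-p = 0.22.
p/(1-p) = 3.545455.
eta = log(3.545455) = 1.2657

1.2657


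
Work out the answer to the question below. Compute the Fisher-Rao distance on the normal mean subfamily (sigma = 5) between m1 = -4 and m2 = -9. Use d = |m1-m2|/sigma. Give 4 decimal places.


On the fixed-variance normal subfamily, geodesic distance = |m1-m2|/sigma.
|-4 - -9| = 5.
sigma = 5.
d = 5/5 = 1.0000

1.0000


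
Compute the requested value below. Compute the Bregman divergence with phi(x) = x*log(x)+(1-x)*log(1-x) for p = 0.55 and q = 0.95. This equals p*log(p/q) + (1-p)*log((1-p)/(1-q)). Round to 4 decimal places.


Bregman divergence with negative entropy generator:
D = p*log(p/q) + (1-p)*log((1-p)/(1-q)).
p = 0.55, q = 0.95.
p*log(p/q) = 0.55*log(0.55/0.95) = -0.300599.
(1-p)*log((1-p)/(1-q)) = 0.45*log(0.45/0.05) = 0.988751.
D = -0.300599 + 0.988751 = 0.6882

0.6882


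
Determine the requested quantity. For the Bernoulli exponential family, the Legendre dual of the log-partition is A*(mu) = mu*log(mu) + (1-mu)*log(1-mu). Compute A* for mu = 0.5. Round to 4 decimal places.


Legendre transform for Bernoulli:
A*(mu) = mu*log(mu) + (1-mu)*log(1-mu).
mu = 0.5, 1-mu = 0.5.
mu*log(mu) = 0.5*log(0.5) = -0.346574.
(1-mu)*log(1-mu) = 0.5*log(0.5) = -0.346574.
A* = -0.346574 + -0.346574 = -0.6931

-0.6931


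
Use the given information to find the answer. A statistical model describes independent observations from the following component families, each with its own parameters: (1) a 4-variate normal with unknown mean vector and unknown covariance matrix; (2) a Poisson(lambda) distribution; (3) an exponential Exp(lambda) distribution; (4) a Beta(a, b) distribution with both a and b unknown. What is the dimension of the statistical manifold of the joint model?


The dimension of a statistical manifold equals the number of free
(independent) real parameters of the model. For a product of independent
blocks the parameter counts add.
- 4-variate normal: 4 (mean) + 4*5/2 = 10 (symmetric covariance) = 14.
- Poisson (lambda): 1.
- exponential (lambda): 1.
- Beta (a, b): 2.
Total = 14 + 1 + 1 + 2 = 18.
Dimension = 18

18


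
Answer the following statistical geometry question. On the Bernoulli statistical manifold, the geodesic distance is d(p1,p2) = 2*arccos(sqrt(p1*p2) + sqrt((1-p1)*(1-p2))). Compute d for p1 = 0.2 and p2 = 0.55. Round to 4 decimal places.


Geodesic distance on Bernoulli manifold:
d(p1,p2) = 2*arccos(sqrt(p1*p2) + sqrt((1-p1)*(1-p2))).
sqrt(p1*p2) = sqrt(0.2*0.55) = 0.331662.
sqrt((1-p1)*(1-p2)) = sqrt(0.8*0.45) = 0.6.
arg = 0.331662 + 0.6 = 0.931662.
d = 2*arccos(0.931662) = 0.7437

0.7437


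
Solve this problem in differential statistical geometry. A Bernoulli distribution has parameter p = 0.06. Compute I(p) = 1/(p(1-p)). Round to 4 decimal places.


For Bernoulli(p), Fisher information is I(p) = 1/(p*(1-p)).
p = 0.06, 1-p = 0.94.
p*(1-p) = 0.0564.
I(p) = 1/0.0564 = 17.7305

17.7305


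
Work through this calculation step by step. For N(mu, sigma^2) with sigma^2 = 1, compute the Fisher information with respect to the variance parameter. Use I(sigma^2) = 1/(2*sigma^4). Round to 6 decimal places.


Fisher information for variance: I(sigma^2) = 1/(2*sigma^4).
sigma^2 = 1, so sigma^4 = 1.
I = 1/(2*1) = 1/2 = 0.500000

0.500000


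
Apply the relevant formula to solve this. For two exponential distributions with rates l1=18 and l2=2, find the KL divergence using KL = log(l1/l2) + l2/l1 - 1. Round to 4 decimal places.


KL divergence for exponential family:
KL = log(l1/l2) + l2/l1 - 1.
log(18/2) = 2.197225.
2/18 = 0.111111.
KL = 2.197225 + 0.111111 - 1 = 1.3083

1.3083


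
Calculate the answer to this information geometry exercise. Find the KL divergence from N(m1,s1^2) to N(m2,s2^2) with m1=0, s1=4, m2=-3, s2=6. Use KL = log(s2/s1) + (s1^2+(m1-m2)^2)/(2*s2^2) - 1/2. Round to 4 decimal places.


KL divergence between normal distributions:
KL = log(s2/s1) + (s1^2 + (m1-m2)^2)/(2*s2^2) - 1/2.
log(6/4) = 0.405465.
(4^2 + (0--3)^2)/(2*6^2) = (16 + 9)/72 = 0.347222.
KL = 0.405465 + 0.347222 - 0.5 = 0.2527

0.2527


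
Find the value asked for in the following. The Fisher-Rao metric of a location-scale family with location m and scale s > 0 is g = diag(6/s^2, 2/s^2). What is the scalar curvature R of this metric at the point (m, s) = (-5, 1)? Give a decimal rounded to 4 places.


The metric has the form g = (A dm^2 + B ds^2)/s^2 with A = 6, B = 2.
Substitute u = sqrt(A/B)*m: g = B*(du^2 + ds^2)/s^2, i.e. B times the
Poincare upper half-plane metric, which has constant Gaussian curvature -1.
Scaling a 2D metric by a constant c divides the Gaussian curvature by c,
so K = -1/B = -1/(2) = -0.5000 everywhere (the point (m, s) = (-5, 1) is irrelevant:
the curvature is constant).
Scalar curvature in dimension 2: R = 2K = -2/(2) = -1.0000.

-1.0000


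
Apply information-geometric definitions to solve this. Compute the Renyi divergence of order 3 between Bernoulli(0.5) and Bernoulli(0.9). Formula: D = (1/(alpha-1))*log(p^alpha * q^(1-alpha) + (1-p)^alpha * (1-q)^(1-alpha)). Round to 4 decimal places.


Renyi divergence of order alpha between Bernoulli distributions:
D = (1/(alpha-1))*log(p^alpha * q^(1-alpha) + (1-p)^alpha * (1-q)^(1-alpha)).
alpha = 3, p = 0.5, q = 0.9.
p^alpha * q^(1-alpha) = 0.5^3 * 0.9^-2 = 0.154321.
(1-p)^alpha * (1-q)^(1-alpha) = 0.5^3 * 0.1^-2 = 12.5.
sum = 0.154321 + 12.5 = 12.654321.
D = (1/2)*log(12.654321) = 1.2690

1.2690


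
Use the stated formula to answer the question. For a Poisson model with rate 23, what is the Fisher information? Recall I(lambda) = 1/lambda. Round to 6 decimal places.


Fisher information for Poisson: I(lambda) = 1/lambda.
lambda = 23.
I(lambda) = 1/23 = 0.043478

0.043478


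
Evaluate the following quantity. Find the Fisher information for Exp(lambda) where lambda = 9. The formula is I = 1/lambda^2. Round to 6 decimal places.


Fisher information for exponential: I(lambda) = 1/lambda^2.
lambda = 9, lambda^2 = 81.
I = 1/81 = 0.012346

0.012346


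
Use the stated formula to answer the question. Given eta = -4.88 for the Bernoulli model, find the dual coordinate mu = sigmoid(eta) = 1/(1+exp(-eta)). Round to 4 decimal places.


Dual coordinate (expectation parameter) for Bernoulli:
mu = 1/(1+exp(-eta)).
eta = -4.88.
exp(-eta) = exp(4.88) = 131.630664.
mu = 1/(1+131.630664) = 0.0075

0.0075


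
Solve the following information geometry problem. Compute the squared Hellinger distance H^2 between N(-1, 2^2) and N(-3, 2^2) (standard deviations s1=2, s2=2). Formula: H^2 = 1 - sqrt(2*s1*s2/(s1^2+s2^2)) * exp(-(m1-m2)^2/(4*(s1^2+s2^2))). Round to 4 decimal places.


Squared Hellinger distance for Gaussians:
H^2 = 1 - sqrt(2*s1*s2/(s1^2+s2^2)) * exp(-(m1-m2)^2/(4*(s1^2+s2^2))).
s1^2 = 4, s2^2 = 4, s1^2+s2^2 = 8.
sqrt(2*2*2/(8)) = 1.0.
(m1-m2)^2 = (2)^2 = 4.
exp(-4/(4*8)) = exp(-0.125) = 0.882497.
H^2 = 1 - 1.0*0.882497 = 0.1175

0.1175


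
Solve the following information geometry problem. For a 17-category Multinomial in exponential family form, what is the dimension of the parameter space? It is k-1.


Exponential family dimension calculation:
For Multinomial with k=17 categories, dim = k-1 = 16.

16


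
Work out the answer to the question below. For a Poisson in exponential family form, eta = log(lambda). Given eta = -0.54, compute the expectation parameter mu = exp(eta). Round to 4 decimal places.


Expectation parameter for Poisson exponential family:
mu = exp(eta).
eta = -0.54.
mu = exp(-0.54) = 0.5827

0.5827
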